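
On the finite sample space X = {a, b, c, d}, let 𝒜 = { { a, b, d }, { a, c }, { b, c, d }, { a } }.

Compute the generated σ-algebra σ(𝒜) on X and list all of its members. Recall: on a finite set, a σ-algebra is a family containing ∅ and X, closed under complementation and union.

Answer: σ(𝒜) = { {  }, { a }, { c }, { a, c }, { b, d }, { a, b, d }, { b, c, d }, X }

Check:
Seed the family with 𝒜 together with ∅ and X: { {  }, { a }, { a, c }, { a, b, d }, { b, c, d }, X }.
Step 1. New:
  { c }  = X∖{ a, b, d }
  { b, d }  = X∖{ a, c }
  (now 8)
Step 2: closed — nothing new.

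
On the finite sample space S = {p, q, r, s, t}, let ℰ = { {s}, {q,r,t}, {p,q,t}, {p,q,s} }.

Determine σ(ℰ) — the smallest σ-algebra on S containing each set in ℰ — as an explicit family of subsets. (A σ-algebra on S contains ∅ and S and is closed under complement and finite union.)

σ(ℰ) (32 sets): { {}, {p}, {q}, {r}, {s}, {t}, {p,q}, {p,r}, {p,s}, {p,t}, {q,r}, {q,s}, {q,t}, {r,s}, {r,t}, {s,t}, {p,q,r}, {p,q,s}, {p,q,t}, {p,r,s}, {p,r,t}, {p,s,t}, {q,r,s}, {q,r,t}, {q,s,t}, {r,s,t}, {p,q,r,s}, {p,q,r,t}, {p,q,s,t}, {p,r,s,t}, {q,r,s,t}, S }

Trace:
Initial family (6 sets): { {}, {s}, {p,q,s}, {p,q,t}, {q,r,t}, S }.
Iteration 1: 6 new —
  {p,s}  = complement {q,r,t}
  {r,s}  = complement {p,q,t}
  {r,t}  = complement {p,q,s}
  {p,q,r,t}  = complement {s}
  {p,q,s,t}  = {p,q,t} ∪ {s}
  {q,r,s,t}  = {q,r,t} ∪ {s}
Iteration 2. New:
  {p}  = complement {q,r,s,t}
  {r}  = complement {p,q,s,t}
  {p,r,s}  = {r,s} ∪ {p,s}
  {r,s,t}  = {r,s} ∪ {r,t}
  {p,q,r,s}  = {r,s} ∪ {p,q,s}
  {p,r,s,t}  = {p,s} ∪ {r,t}
Iteration 3 adds 6:
  {q}  = complement {p,r,s,t}
  {t}  = complement {p,q,r,s}
  {p,q}  = complement {r,s,t}
  {p,r}  = {r} ∪ {p}
  {q,t}  = complement {p,r,s}
  {p,r,t}  = {r,t} ∪ {p}
Iteration 4 (8 new):
  {p,t}  = {t} ∪ {p}
  {q,r}  = {q} ∪ {r}
  {q,s}  = complement {p,r,t}
  {s,t}  = {t} ∪ {s}
  {p,q,r}  = {p,q} ∪ {r}
  {p,s,t}  = {t} ∪ {p,s}
  {q,r,s}  = {r,s} ∪ {q}
  {q,s,t}  = complement {p,r}
Iteration 5: closed — nothing new.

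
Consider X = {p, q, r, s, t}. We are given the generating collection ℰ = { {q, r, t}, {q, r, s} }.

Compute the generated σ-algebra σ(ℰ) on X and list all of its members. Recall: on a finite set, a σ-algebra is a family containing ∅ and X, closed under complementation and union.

Start: ℰ ∪ {∅, X} = { {}, {q, r, s}, {q, r, t}, X }.
Pass 1 (3 new):
  {p, s}  = {q, r, t}ᶜ
  {p, t}  = {q, r, s}ᶜ
  {q, r, s, t}  = {q, r, s} ∪ {q, r, t}
  (now 7)
Pass 2: 4 new —
  {p}  = {q, r, s, t}ᶜ
  {p, s, t}  = {p, s} ∪ {p, t}
  {p, q, r, s}  = {q, r, s} ∪ {p, s}
  {p, q, r, t}  = {q, r, t} ∪ {p, t}
  (now 11)
Pass 3: 3 new —
  {s}  = {p, q, r, t}ᶜ
  {t}  = {p, q, r, s}ᶜ
  {q, r}  = {p, s, t}ᶜ
  (now 14)
Pass 4: +2 →
  {s, t}  = {s} ∪ {t}
  {p, q, r}  = {q, r} ∪ {p}
  (now 16)
After Pass 5 the family is unchanged; done.

Hence σ(ℰ) has 16 members: { {}, {p}, {s}, {t}, {p, s}, {p, t}, {q, r}, {s, t}, {p, q, r}, {p, s, t}, {q, r, s}, {q, r, t}, {p, q, r, s}, {p, q, r, t}, {q, r, s, t}, X }.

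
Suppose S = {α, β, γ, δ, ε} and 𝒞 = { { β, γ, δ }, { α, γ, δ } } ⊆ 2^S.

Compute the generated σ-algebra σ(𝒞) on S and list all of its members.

Begin from { {  }, { α, γ, δ }, { β, γ, δ }, S } (that is, 𝒞 plus ∅ and S).
Step 1. New:
  { α, ε }  = { β, γ, δ }ᶜ
  { β, ε }  = { α, γ, δ }ᶜ
  { α, β, γ, δ }  = { β, γ, δ } ∪ { α, γ, δ }
  |family| = 7
Step 2: 4 new —
  { ε }  = { α, β, γ, δ }ᶜ
  { α, β, ε }  = { β, ε } ∪ { α, ε }
  { α, γ, δ, ε }  = { α, γ, δ } ∪ { α, ε }
  { β, γ, δ, ε }  = { β, ε } ∪ { β, γ, δ }
  |family| = 11
Step 3 (3 new):
  { α }  = { β, γ, δ, ε }ᶜ
  { β }  = { α, γ, δ, ε }ᶜ
  { γ, δ }  = { α, β, ε }ᶜ
  |family| = 14
Step 4: +2 →
  { α, β }  = { β } ∪ { α }
  { γ, δ, ε }  = { γ, δ } ∪ { ε }
  |family| = 16
Step 5: closed — nothing new.

Hence σ(𝒞) has 16 members: { {  }, { α }, { β }, { ε }, { α, β }, { α, ε }, { β, ε }, { γ, δ }, { α, β, ε }, { α, γ, δ }, { β, γ, δ }, { γ, δ, ε }, { α, β, γ, δ }, { α, γ, δ, ε }, { β, γ, δ, ε }, S }.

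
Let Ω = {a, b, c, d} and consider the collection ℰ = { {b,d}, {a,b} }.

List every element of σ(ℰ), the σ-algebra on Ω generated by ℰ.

σ(ℰ) (16 sets): { {}, {a}, {b}, {c}, {d}, {a,b}, {a,c}, {a,d}, {b,c}, {b,d}, {c,d}, {a,b,c}, {a,b,d}, {a,c,d}, {b,c,d}, Ω }

Trace:
Take S₀ = ℰ ∪ {∅, Ω} = { {}, {a,b}, {b,d}, Ω }.
Round 1: 3 new —
  {a,c}  = {b,d}ᶜ
  {c,d}  = {a,b}ᶜ
  {a,b,d}  = {a,b} ∪ {b,d}
  |family| = 7
Round 2. New:
  {c}  = {a,b,d}ᶜ
  {a,b,c}  = {a,b} ∪ {a,c}
  {a,c,d}  = {c,d} ∪ {a,c}
  {b,c,d}  = {c,d} ∪ {b,d}
  |family| = 11
Round 3: +3 →
  {a}  = {b,c,d}ᶜ
  {b}  = {a,c,d}ᶜ
  {d}  = {a,b,c}ᶜ
  |family| = 14
Round 4: 2 new —
  {a,d}  = {d} ∪ {a}
  {b,c}  = {c} ∪ {b}
  |family| = 16
Round 5: no new sets; the family is a σ-algebra.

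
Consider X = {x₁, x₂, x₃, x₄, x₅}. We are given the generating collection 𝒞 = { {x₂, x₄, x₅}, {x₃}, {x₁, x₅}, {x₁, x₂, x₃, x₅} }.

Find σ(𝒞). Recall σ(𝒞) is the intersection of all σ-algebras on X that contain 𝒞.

σ(𝒞) = { ∅, {x₁}, {x₂}, {x₃}, {x₄}, {x₅}, {x₁, x₂}, {x₁, x₃}, {x₁, x₄}, {x₁, x₅}, {x₂, x₃}, {x₂, x₄}, {x₂, x₅}, {x₃, x₄}, {x₃, x₅}, {x₄, x₅}, {x₁, x₂, x₃}, {x₁, x₂, x₄}, {x₁, x₂, x₅}, {x₁, x₃, x₄}, {x₁, x₃, x₅}, {x₁, x₄, x₅}, {x₂, x₃, x₄}, {x₂, x₃, x₅}, {x₂, x₄, x₅}, {x₃, x₄, x₅}, {x₁, x₂, x₃, x₄}, {x₁, x₂, x₃, x₅}, {x₁, x₂, x₄, x₅}, {x₁, x₃, x₄, x₅}, {x₂, x₃, x₄, x₅}, X }

Working:
Initial family (6 sets): { ∅, {x₃}, {x₁, x₅}, {x₂, x₄, x₅}, {x₁, x₂, x₃, x₅}, X }.
Pass 1. New:
  {x₄}  = complement {x₁, x₂, x₃, x₅}
  {x₁, x₃}  = complement {x₂, x₄, x₅}
  {x₁, x₃, x₅}  = {x₃} ∪ {x₁, x₅}
  {x₂, x₃, x₄}  = complement {x₁, x₅}
  {x₁, x₂, x₄, x₅}  = complement {x₃}
  {x₂, x₃, x₄, x₅}  = {x₃} ∪ {x₂, x₄, x₅}
  [12 total]
Pass 2. New:
  {x₁}  = complement {x₂, x₃, x₄, x₅}
  {x₂, x₄}  = complement {x₁, x₃, x₅}
  {x₃, x₄}  = {x₃} ∪ {x₄}
  {x₁, x₃, x₄}  = {x₁, x₃} ∪ {x₄}
  {x₁, x₄, x₅}  = {x₁, x₅} ∪ {x₄}
  {x₁, x₂, x₃, x₄}  = {x₂, x₃, x₄} ∪ {x₁, x₃}
  {x₁, x₃, x₄, x₅}  = {x₁, x₃, x₅} ∪ {x₄}
  [19 total]
Pass 3 adds 7:
  {x₂}  = complement {x₁, x₃, x₄, x₅}
  {x₅}  = complement {x₁, x₂, x₃, x₄}
  {x₁, x₄}  = {x₄} ∪ {x₁}
  {x₂, x₃}  = complement {x₁, x₄, x₅}
  {x₂, x₅}  = complement {x₁, x₃, x₄}
  {x₁, x₂, x₄}  = {x₂, x₄} ∪ {x₁}
  {x₁, x₂, x₅}  = complement {x₃, x₄}
  [26 total]
Pass 4 adds 6:
  {x₁, x₂}  = {x₂} ∪ {x₁}
  {x₃, x₅}  = complement {x₁, x₂, x₄}
  {x₄, x₅}  = {x₅} ∪ {x₄}
  {x₁, x₂, x₃}  = {x₂} ∪ {x₁, x₃}
  {x₂, x₃, x₅}  = complement {x₁, x₄}
  {x₃, x₄, x₅}  = {x₃, x₄} ∪ {x₅}
  [32 total]
Pass 5: closed — nothing new.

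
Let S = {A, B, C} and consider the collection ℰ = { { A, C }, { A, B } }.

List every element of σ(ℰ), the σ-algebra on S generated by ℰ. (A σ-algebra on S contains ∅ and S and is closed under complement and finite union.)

Start: ℰ ∪ {∅, S} = { {}, { A, B }, { A, C }, S }.
Round 1: +2 →
  { B }  = S∖{ A, C }
  { C }  = S∖{ A, B }
  — 6 sets.
Round 2 (1 new):
  { B, C }  = { C } ∪ { B }
  — 7 sets.
Round 3: +1 →
  { A }  = S∖{ B, C }
  — 8 sets.
Round 4: closed — nothing new.

Hence σ(ℰ) has 8 members: { {}, { A }, { B }, { C }, { A, B }, { A, C }, { B, C }, S }.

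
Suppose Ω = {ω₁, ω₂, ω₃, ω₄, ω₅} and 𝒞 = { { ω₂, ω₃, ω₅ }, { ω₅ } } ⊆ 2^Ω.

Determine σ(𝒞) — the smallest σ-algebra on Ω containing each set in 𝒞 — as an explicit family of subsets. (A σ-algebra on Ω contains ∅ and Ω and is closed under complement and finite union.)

|σ(𝒞)| = 8.  σ(𝒞) = { ∅, { ω₅ }, { ω₁, ω₄ }, { ω₂, ω₃ }, { ω₁, ω₄, ω₅ }, { ω₂, ω₃, ω₅ }, { ω₁, ω₂, ω₃, ω₄ }, Ω }

Trace:
Initial family (4 sets): { ∅, { ω₅ }, { ω₂, ω₃, ω₅ }, Ω }.
Pass 1 adds 2:
  { ω₁, ω₄ }  = ᶜ of { ω₂, ω₃, ω₅ }
  { ω₁, ω₂, ω₃, ω₄ }  = ᶜ of { ω₅ }
  |family| = 6
Pass 2: 1 new —
  { ω₁, ω₄, ω₅ }  = { ω₁, ω₄ } ∪ { ω₅ }
  |family| = 7
Pass 3. New:
  { ω₂, ω₃ }  = ᶜ of { ω₁, ω₄, ω₅ }
  |family| = 8
Pass 4: already closed under ᶜ and ∪.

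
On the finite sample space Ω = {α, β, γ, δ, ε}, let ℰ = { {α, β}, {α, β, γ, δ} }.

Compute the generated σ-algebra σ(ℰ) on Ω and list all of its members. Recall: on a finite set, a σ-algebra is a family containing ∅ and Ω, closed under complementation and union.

|σ(ℰ)| = 8.  σ(ℰ) = { ∅, {ε}, {α, β}, {γ, δ}, {α, β, ε}, {γ, δ, ε}, {α, β, γ, δ}, Ω }

Working:
Take S₀ = ℰ ∪ {∅, Ω} = { ∅, {α, β}, {α, β, γ, δ}, Ω }.
Iteration 1 adds 2:
  {ε}  = ᶜ of {α, β, γ, δ}
  {γ, δ, ε}  = ᶜ of {α, β}
Iteration 2. New:
  {α, β, ε}  = {α, β} ∪ {ε}
Iteration 3 (1 new):
  {γ, δ}  = ᶜ of {α, β, ε}
Iteration 4: closed — nothing new.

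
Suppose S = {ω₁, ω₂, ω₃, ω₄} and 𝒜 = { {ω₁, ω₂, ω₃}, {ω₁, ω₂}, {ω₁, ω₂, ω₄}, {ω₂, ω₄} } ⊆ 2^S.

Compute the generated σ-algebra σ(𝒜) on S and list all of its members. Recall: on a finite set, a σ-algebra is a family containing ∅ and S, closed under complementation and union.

σ(𝒜) = { {}, {ω₁}, {ω₂}, {ω₃}, {ω₄}, {ω₁, ω₂}, {ω₁, ω₃}, {ω₁, ω₄}, {ω₂, ω₃}, {ω₂, ω₄}, {ω₃, ω₄}, {ω₁, ω₂, ω₃}, {ω₁, ω₂, ω₄}, {ω₁, ω₃, ω₄}, {ω₂, ω₃, ω₄}, S }

Derivation:
Initial family (6 sets): { {}, {ω₁, ω₂}, {ω₂, ω₄}, {ω₁, ω₂, ω₃}, {ω₁, ω₂, ω₄}, S }.
Step 1. New:
  {ω₃}  = ᶜ of {ω₁, ω₂, ω₄}
  {ω₄}  = ᶜ of {ω₁, ω₂, ω₃}
  {ω₁, ω₃}  = ᶜ of {ω₂, ω₄}
  {ω₃, ω₄}  = ᶜ of {ω₁, ω₂}
  — 10 sets.
Step 2: +2 →
  {ω₁, ω₃, ω₄}  = {ω₃, ω₄} ∪ {ω₁, ω₃}
  {ω₂, ω₃, ω₄}  = {ω₃, ω₄} ∪ {ω₂, ω₄}
  — 12 sets.
Step 3 adds 2:
  {ω₁}  = ᶜ of {ω₂, ω₃, ω₄}
  {ω₂}  = ᶜ of {ω₁, ω₃, ω₄}
  — 14 sets.
Step 4 (2 new):
  {ω₁, ω₄}  = {ω₄} ∪ {ω₁}
  {ω₂, ω₃}  = {ω₃} ∪ {ω₂}
  — 16 sets.
Step 5 adds nothing — fixpoint reached.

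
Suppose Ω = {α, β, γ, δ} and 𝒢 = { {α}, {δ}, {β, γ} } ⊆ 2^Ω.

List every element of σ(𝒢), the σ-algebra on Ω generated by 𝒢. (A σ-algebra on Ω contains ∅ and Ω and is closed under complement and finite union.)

Answer: σ(𝒢) = { {}, {α}, {δ}, {α, δ}, {β, γ}, {α, β, γ}, {β, γ, δ}, Ω }

Trace:
Begin from { {}, {α}, {δ}, {β, γ}, Ω } (that is, 𝒢 plus ∅ and Ω).
Pass 1 adds 3:
  {α, δ}  = complement {β, γ}
  {α, β, γ}  = complement {δ}
  {β, γ, δ}  = complement {α}
Pass 2 adds nothing — fixpoint reached.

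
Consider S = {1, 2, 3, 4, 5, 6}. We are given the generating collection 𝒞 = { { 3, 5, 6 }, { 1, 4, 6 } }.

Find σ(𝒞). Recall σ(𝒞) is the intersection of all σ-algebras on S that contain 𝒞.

Initial family (4 sets): { {  }, { 1, 4, 6 }, { 3, 5, 6 }, S }.
Round 1. New:
  { 1, 2, 4 }  = S∖{ 3, 5, 6 }
  { 2, 3, 5 }  = S∖{ 1, 4, 6 }
  { 1, 3, 4, 5, 6 }  = { 1, 4, 6 } ∪ { 3, 5, 6 }
  (now 7)
Round 2. New:
  { 2 }  = S∖{ 1, 3, 4, 5, 6 }
  { 1, 2, 4, 6 }  = { 1, 4, 6 } ∪ { 1, 2, 4 }
  { 2, 3, 5, 6 }  = { 2, 3, 5 } ∪ { 3, 5, 6 }
  { 1, 2, 3, 4, 5 }  = { 2, 3, 5 } ∪ { 1, 2, 4 }
  (now 11)
Round 3 (3 new):
  { 6 }  = S∖{ 1, 2, 3, 4, 5 }
  { 1, 4 }  = S∖{ 2, 3, 5, 6 }
  { 3, 5 }  = S∖{ 1, 2, 4, 6 }
  (now 14)
Round 4. New:
  { 2, 6 }  = { 2 } ∪ { 6 }
  { 1, 3, 4, 5 }  = { 1, 4 } ∪ { 3, 5 }
  (now 16)
Round 5 adds nothing — fixpoint reached.

Therefore σ(𝒞) = { {  }, { 2 }, { 6 }, { 1, 4 }, { 2, 6 }, { 3, 5 }, { 1, 2, 4 }, { 1, 4, 6 }, { 2, 3, 5 }, { 3, 5, 6 }, { 1, 2, 4, 6 }, { 1, 3, 4, 5 }, { 2, 3, 5, 6 }, { 1, 2, 3, 4, 5 }, { 1, 3, 4, 5, 6 }, S } (|σ(𝒞)| = 16).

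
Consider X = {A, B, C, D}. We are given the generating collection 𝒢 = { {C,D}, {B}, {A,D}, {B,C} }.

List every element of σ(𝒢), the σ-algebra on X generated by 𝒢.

Answer: σ(𝒢) = { {}, {A}, {B}, {C}, {D}, {A,B}, {A,C}, {A,D}, {B,C}, {B,D}, {C,D}, {A,B,C}, {A,B,D}, {A,C,D}, {B,C,D}, X }

Check:
Seed the family with 𝒢 together with ∅ and X: { {}, {B}, {A,D}, {B,C}, {C,D}, X }.
Round 1. New:
  {A,B}  = complement {C,D}
  {A,B,D}  = {A,D} ∪ {B}
  {A,C,D}  = complement {B}
  {B,C,D}  = {C,D} ∪ {B,C}
  |family| = 10
Round 2: +3 →
  {A}  = complement {B,C,D}
  {C}  = complement {A,B,D}
  {A,B,C}  = {A,B} ∪ {B,C}
  |family| = 13
Round 3 (2 new):
  {D}  = complement {A,B,C}
  {A,C}  = {C} ∪ {A}
  |family| = 15
Round 4: 1 new —
  {B,D}  = complement {A,C}
  |family| = 16
Round 5: stable.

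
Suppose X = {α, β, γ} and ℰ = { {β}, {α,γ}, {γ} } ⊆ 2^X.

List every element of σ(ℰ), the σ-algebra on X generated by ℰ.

σ(ℰ) = { {}, {α}, {β}, {γ}, {α,β}, {α,γ}, {β,γ}, X }

Check:
Seed the family with ℰ together with ∅ and X: { {}, {β}, {γ}, {α,γ}, X }.
Step 1 (2 new):
  {α,β}  = {γ}ᶜ
  {β,γ}  = {γ} ∪ {β}
  (now 7)
Step 2 adds 1:
  {α}  = {β,γ}ᶜ
  (now 8)
After Step 3 the family is unchanged; done.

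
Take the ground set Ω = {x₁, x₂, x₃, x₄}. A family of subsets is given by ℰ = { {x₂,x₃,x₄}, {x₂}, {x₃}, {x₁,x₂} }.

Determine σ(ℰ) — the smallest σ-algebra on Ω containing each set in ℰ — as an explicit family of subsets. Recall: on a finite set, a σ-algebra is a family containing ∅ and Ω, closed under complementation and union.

σ(ℰ) = { ∅, {x₁}, {x₂}, {x₃}, {x₄}, {x₁,x₂}, {x₁,x₃}, {x₁,x₄}, {x₂,x₃}, {x₂,x₄}, {x₃,x₄}, {x₁,x₂,x₃}, {x₁,x₂,x₄}, {x₁,x₃,x₄}, {x₂,x₃,x₄}, Ω }

Derivation:
Initial family (6 sets): { ∅, {x₂}, {x₃}, {x₁,x₂}, {x₂,x₃,x₄}, Ω }.
Round 1 (6 new):
  {x₁}  = {x₂,x₃,x₄}ᶜ
  {x₂,x₃}  = {x₃} ∪ {x₂}
  {x₃,x₄}  = {x₁,x₂}ᶜ
  {x₁,x₂,x₃}  = {x₃} ∪ {x₁,x₂}
  {x₁,x₂,x₄}  = {x₃}ᶜ
  {x₁,x₃,x₄}  = {x₂}ᶜ
  |family| = 12
Round 2 adds 3:
  {x₄}  = {x₁,x₂,x₃}ᶜ
  {x₁,x₃}  = {x₃} ∪ {x₁}
  {x₁,x₄}  = {x₂,x₃}ᶜ
  |family| = 15
Round 3 (1 new):
  {x₂,x₄}  = {x₁,x₃}ᶜ
  |family| = 16
Round 4: stable.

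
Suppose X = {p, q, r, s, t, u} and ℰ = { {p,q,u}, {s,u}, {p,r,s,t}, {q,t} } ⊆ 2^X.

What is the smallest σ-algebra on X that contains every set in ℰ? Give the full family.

|σ(ℰ)| = 64.  σ(ℰ) = { {}, {p}, {q}, {r}, {s}, {t}, {u}, {p,q}, {p,r}, {p,s}, {p,t}, {p,u}, {q,r}, {q,s}, {q,t}, {q,u}, {r,s}, {r,t}, {r,u}, {s,t}, {s,u}, {t,u}, {p,q,r}, {p,q,s}, {p,q,t}, {p,q,u}, {p,r,s}, {p,r,t}, {p,r,u}, {p,s,t}, {p,s,u}, {p,t,u}, {q,r,s}, {q,r,t}, {q,r,u}, {q,s,t}, {q,s,u}, {q,t,u}, {r,s,t}, {r,s,u}, {r,t,u}, {s,t,u}, {p,q,r,s}, {p,q,r,t}, {p,q,r,u}, {p,q,s,t}, {p,q,s,u}, {p,q,t,u}, {p,r,s,t}, {p,r,s,u}, {p,r,t,u}, {p,s,t,u}, {q,r,s,t}, {q,r,s,u}, {q,r,t,u}, {q,s,t,u}, {r,s,t,u}, {p,q,r,s,t}, {p,q,r,s,u}, {p,q,r,t,u}, {p,q,s,t,u}, {p,r,s,t,u}, {q,r,s,t,u}, X }

Check:
Seed the family with ℰ together with ∅ and X: { {}, {q,t}, {s,u}, {p,q,u}, {p,r,s,t}, X }.
Round 1 adds 9:
  {q,u}  = ᶜ of {p,r,s,t}
  {r,s,t}  = ᶜ of {p,q,u}
  {p,q,r,t}  = ᶜ of {s,u}
  {p,q,s,u}  = {p,q,u} ∪ {s,u}
  {p,q,t,u}  = {q,t} ∪ {p,q,u}
  {p,r,s,u}  = ᶜ of {q,t}
  {q,s,t,u}  = {q,t} ∪ {s,u}
  {p,q,r,s,t}  = {q,t} ∪ {p,r,s,t}
  {p,r,s,t,u}  = {p,r,s,t} ∪ {s,u}
Round 2 adds 13:
  {q}  = ᶜ of {p,r,s,t,u}
  {u}  = ᶜ of {p,q,r,s,t}
  {p,r}  = ᶜ of {q,s,t,u}
  {r,s}  = ᶜ of {p,q,t,u}
  {r,t}  = ᶜ of {p,q,s,u}
  {q,s,u}  = {q,u} ∪ {s,u}
  {q,t,u}  = {q,t} ∪ {q,u}
  {q,r,s,t}  = {q,t} ∪ {r,s,t}
  {r,s,t,u}  = {r,s,t} ∪ {s,u}
  {p,q,r,s,u}  = {p,q,s,u} ∪ {p,r,s,u}
  {p,q,r,t,u}  = {q,u} ∪ {p,q,r,t}
  {p,q,s,t,u}  = {q,t} ∪ {p,q,s,u}
  {q,r,s,t,u}  = {r,s,t} ∪ {q,u}
Round 3 adds 17:
  {p}  = ᶜ of {q,r,s,t,u}
  {r}  = ᶜ of {p,q,s,t,u}
  {s}  = ᶜ of {p,q,r,t,u}
  {t}  = ᶜ of {p,q,r,s,u}
  {p,q}  = ᶜ of {r,s,t,u}
  {p,u}  = ᶜ of {q,r,s,t}
  {p,q,r}  = {q} ∪ {p,r}
  {p,r,s}  = ᶜ of {q,t,u}
  {p,r,t}  = ᶜ of {q,s,u}
  {p,r,u}  = {p,r} ∪ {u}
  {q,r,s}  = {r,s} ∪ {q}
  {q,r,t}  = {q,t} ∪ {r,t}
  {r,s,u}  = {r,s} ∪ {s,u}
  {r,t,u}  = {r,t} ∪ {u}
  {p,q,r,u}  = {p,r} ∪ {q,u}
  {q,r,s,u}  = {q,s,u} ∪ {r,s}
  {q,r,t,u}  = {r,t} ∪ {q,u}
Round 4 adds 16:
  {p,s}  = ᶜ of {q,r,t,u}
  {p,t}  = ᶜ of {q,r,s,u}
  {q,r}  = {q} ∪ {r}
  {q,s}  = {q} ∪ {s}
  {r,u}  = {r} ∪ {u}
  {s,t}  = ᶜ of {p,q,r,u}
  {t,u}  = {u} ∪ {t}
  {p,q,s}  = ᶜ of {r,t,u}
  {p,q,t}  = ᶜ of {r,s,u}
  {p,s,u}  = ᶜ of {q,r,t}
  {p,t,u}  = ᶜ of {q,r,s}
  {q,r,u}  = {q,u} ∪ {r}
  {q,s,t}  = ᶜ of {p,r,u}
  {s,t,u}  = ᶜ of {p,q,r}
  {p,q,r,s}  = {r,s} ∪ {p,q,r}
  {p,r,t,u}  = {p,r,u} ∪ {p,r,t}
Round 5 (3 new):
  {p,s,t}  = ᶜ of {q,r,u}
  {p,q,s,t}  = ᶜ of {r,u}
  {p,s,t,u}  = ᶜ of {q,r}
Round 6: stable.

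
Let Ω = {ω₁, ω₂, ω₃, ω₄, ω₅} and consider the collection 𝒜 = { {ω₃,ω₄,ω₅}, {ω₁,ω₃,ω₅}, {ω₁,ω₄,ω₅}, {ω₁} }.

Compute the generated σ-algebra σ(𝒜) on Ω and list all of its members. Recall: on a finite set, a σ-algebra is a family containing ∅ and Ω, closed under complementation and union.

|σ(𝒜)| = 32.  σ(𝒜) = { {}, {ω₁}, {ω₂}, {ω₃}, {ω₄}, {ω₅}, {ω₁,ω₂}, {ω₁,ω₃}, {ω₁,ω₄}, {ω₁,ω₅}, {ω₂,ω₃}, {ω₂,ω₄}, {ω₂,ω₅}, {ω₃,ω₄}, {ω₃,ω₅}, {ω₄,ω₅}, {ω₁,ω₂,ω₃}, {ω₁,ω₂,ω₄}, {ω₁,ω₂,ω₅}, {ω₁,ω₃,ω₄}, {ω₁,ω₃,ω₅}, {ω₁,ω₄,ω₅}, {ω₂,ω₃,ω₄}, {ω₂,ω₃,ω₅}, {ω₂,ω₄,ω₅}, {ω₃,ω₄,ω₅}, {ω₁,ω₂,ω₃,ω₄}, {ω₁,ω₂,ω₃,ω₅}, {ω₁,ω₂,ω₄,ω₅}, {ω₁,ω₃,ω₄,ω₅}, {ω₂,ω₃,ω₄,ω₅}, Ω }

Derivation:
Initial family (6 sets): { {}, {ω₁}, {ω₁,ω₃,ω₅}, {ω₁,ω₄,ω₅}, {ω₃,ω₄,ω₅}, Ω }.
Step 1: 5 new —
  {ω₁,ω₂}  = {ω₃,ω₄,ω₅}ᶜ
  {ω₂,ω₃}  = {ω₁,ω₄,ω₅}ᶜ
  {ω₂,ω₄}  = {ω₁,ω₃,ω₅}ᶜ
  {ω₁,ω₃,ω₄,ω₅}  = {ω₁,ω₄,ω₅} ∪ {ω₃,ω₄,ω₅}
  {ω₂,ω₃,ω₄,ω₅}  = {ω₁}ᶜ
  [11 total]
Step 2: +6 →
  {ω₂}  = {ω₁,ω₃,ω₄,ω₅}ᶜ
  {ω₁,ω₂,ω₃}  = {ω₁,ω₂} ∪ {ω₂,ω₃}
  {ω₁,ω₂,ω₄}  = {ω₁,ω₂} ∪ {ω₂,ω₄}
  {ω₂,ω₃,ω₄}  = {ω₂,ω₃} ∪ {ω₂,ω₄}
  {ω₁,ω₂,ω₃,ω₅}  = {ω₁,ω₂} ∪ {ω₁,ω₃,ω₅}
  {ω₁,ω₂,ω₄,ω₅}  = {ω₁,ω₄,ω₅} ∪ {ω₁,ω₂}
  [17 total]
Step 3: +6 →
  {ω₃}  = {ω₁,ω₂,ω₄,ω₅}ᶜ
  {ω₄}  = {ω₁,ω₂,ω₃,ω₅}ᶜ
  {ω₁,ω₅}  = {ω₂,ω₃,ω₄}ᶜ
  {ω₃,ω₅}  = {ω₁,ω₂,ω₄}ᶜ
  {ω₄,ω₅}  = {ω₁,ω₂,ω₃}ᶜ
  {ω₁,ω₂,ω₃,ω₄}  = {ω₁,ω₂,ω₄} ∪ {ω₂,ω₃}
  [23 total]
Step 4 adds 7:
  {ω₅}  = {ω₁,ω₂,ω₃,ω₄}ᶜ
  {ω₁,ω₃}  = {ω₃} ∪ {ω₁}
  {ω₁,ω₄}  = {ω₄} ∪ {ω₁}
  {ω₃,ω₄}  = {ω₃} ∪ {ω₄}
  {ω₁,ω₂,ω₅}  = {ω₁,ω₂} ∪ {ω₁,ω₅}
  {ω₂,ω₃,ω₅}  = {ω₂} ∪ {ω₃,ω₅}
  {ω₂,ω₄,ω₅}  = {ω₂} ∪ {ω₄,ω₅}
  [30 total]
Step 5 (2 new):
  {ω₂,ω₅}  = {ω₂} ∪ {ω₅}
  {ω₁,ω₃,ω₄}  = {ω₃,ω₄} ∪ {ω₁,ω₄}
  [32 total]
Step 6: no new sets; the family is a σ-algebra.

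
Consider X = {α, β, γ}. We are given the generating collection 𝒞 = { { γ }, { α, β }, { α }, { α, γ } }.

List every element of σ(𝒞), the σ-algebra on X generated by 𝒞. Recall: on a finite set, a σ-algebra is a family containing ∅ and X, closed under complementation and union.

Answer: σ(𝒞) = { {}, { α }, { β }, { γ }, { α, β }, { α, γ }, { β, γ }, X }

Check:
Begin from { {}, { α }, { γ }, { α, β }, { α, γ }, X } (that is, 𝒞 plus ∅ and X).
Pass 1 adds 2:
  { β }  = X∖{ α, γ }
  { β, γ }  = X∖{ α }
Pass 2: closed — nothing new.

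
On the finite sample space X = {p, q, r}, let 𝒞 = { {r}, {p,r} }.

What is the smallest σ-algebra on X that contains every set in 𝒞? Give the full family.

σ(𝒞) (8 sets): { {}, {p}, {q}, {r}, {p,q}, {p,r}, {q,r}, X }

Check:
Seed the family with 𝒞 together with ∅ and X: { {}, {r}, {p,r}, X }.
Round 1. New:
  {q}  = complement {p,r}
  {p,q}  = complement {r}
  |family| = 6
Round 2 (1 new):
  {q,r}  = {r} ∪ {q}
  |family| = 7
Round 3: 1 new —
  {p}  = complement {q,r}
  |family| = 8
Round 4 adds nothing — fixpoint reached.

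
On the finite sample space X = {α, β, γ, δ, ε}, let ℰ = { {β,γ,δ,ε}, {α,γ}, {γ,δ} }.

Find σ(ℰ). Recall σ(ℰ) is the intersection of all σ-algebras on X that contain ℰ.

Take S₀ = ℰ ∪ {∅, X} = { ∅, {α,γ}, {γ,δ}, {β,γ,δ,ε}, X }.
Pass 1 (4 new):
  {α}  = ᶜ of {β,γ,δ,ε}
  {α,β,ε}  = ᶜ of {γ,δ}
  {α,γ,δ}  = {γ,δ} ∪ {α,γ}
  {β,δ,ε}  = ᶜ of {α,γ}
Pass 2 (3 new):
  {β,ε}  = ᶜ of {α,γ,δ}
  {α,β,γ,ε}  = {α,β,ε} ∪ {α,γ}
  {α,β,δ,ε}  = {α,β,ε} ∪ {β,δ,ε}
Pass 3 (2 new):
  {γ}  = ᶜ of {α,β,δ,ε}
  {δ}  = ᶜ of {α,β,γ,ε}
Pass 4 (2 new):
  {α,δ}  = {δ} ∪ {α}
  {β,γ,ε}  = {γ} ∪ {β,ε}
Pass 5: stable.

σ(ℰ) = { ∅, {α}, {γ}, {δ}, {α,γ}, {α,δ}, {β,ε}, {γ,δ}, {α,β,ε}, {α,γ,δ}, {β,γ,ε}, {β,δ,ε}, {α,β,γ,ε}, {α,β,δ,ε}, {β,γ,δ,ε}, X }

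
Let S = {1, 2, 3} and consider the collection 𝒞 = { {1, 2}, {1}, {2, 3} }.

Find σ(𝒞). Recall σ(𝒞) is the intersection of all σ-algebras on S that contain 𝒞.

Seed the family with 𝒞 together with ∅ and S: { ∅, {1}, {1, 2}, {2, 3}, S }.
Iteration 1: +1 →
  {3}  = complement {1, 2}
  |family| = 6
Iteration 2. New:
  {1, 3}  = {3} ∪ {1}
  |family| = 7
Iteration 3 adds 1:
  {2}  = complement {1, 3}
  |family| = 8
Iteration 4: stable.

Therefore σ(𝒞) = { ∅, {1}, {2}, {3}, {1, 2}, {1, 3}, {2, 3}, S } (|σ(𝒞)| = 8).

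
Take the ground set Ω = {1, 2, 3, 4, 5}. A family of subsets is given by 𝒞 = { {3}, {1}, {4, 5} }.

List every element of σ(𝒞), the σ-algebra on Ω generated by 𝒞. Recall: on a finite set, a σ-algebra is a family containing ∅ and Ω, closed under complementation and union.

σ(𝒞) = { {}, {1}, {2}, {3}, {1, 2}, {1, 3}, {2, 3}, {4, 5}, {1, 2, 3}, {1, 4, 5}, {2, 4, 5}, {3, 4, 5}, {1, 2, 4, 5}, {1, 3, 4, 5}, {2, 3, 4, 5}, Ω }

Check:
Initial family (5 sets): { {}, {1}, {3}, {4, 5}, Ω }.
Round 1: 6 new —
  {1, 3}  = {3} ∪ {1}
  {1, 2, 3}  = ᶜ of {4, 5}
  {1, 4, 5}  = {4, 5} ∪ {1}
  {3, 4, 5}  = {4, 5} ∪ {3}
  {1, 2, 4, 5}  = ᶜ of {3}
  {2, 3, 4, 5}  = ᶜ of {1}
  [11 total]
Round 2 adds 4:
  {1, 2}  = ᶜ of {3, 4, 5}
  {2, 3}  = ᶜ of {1, 4, 5}
  {2, 4, 5}  = ᶜ of {1, 3}
  {1, 3, 4, 5}  = {1, 4, 5} ∪ {3, 4, 5}
  [15 total]
Round 3: +1 →
  {2}  = ᶜ of {1, 3, 4, 5}
  [16 total]
Round 4: already closed under ᶜ and ∪.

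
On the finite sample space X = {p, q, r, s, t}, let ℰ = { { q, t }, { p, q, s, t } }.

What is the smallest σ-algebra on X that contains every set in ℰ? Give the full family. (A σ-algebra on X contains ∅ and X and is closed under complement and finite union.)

Seed the family with ℰ together with ∅ and X: { {  }, { q, t }, { p, q, s, t }, X }.
Step 1 (2 new):
  { r }  = complement { p, q, s, t }
  { p, r, s }  = complement { q, t }
  [6 total]
Step 2 (1 new):
  { q, r, t }  = { r } ∪ { q, t }
  [7 total]
Step 3: +1 →
  { p, s }  = complement { q, r, t }
  [8 total]
Step 4: no new sets; the family is a σ-algebra.

Therefore σ(ℰ) = { {  }, { r }, { p, s }, { q, t }, { p, r, s }, { q, r, t }, { p, q, s, t }, X } (|σ(ℰ)| = 8).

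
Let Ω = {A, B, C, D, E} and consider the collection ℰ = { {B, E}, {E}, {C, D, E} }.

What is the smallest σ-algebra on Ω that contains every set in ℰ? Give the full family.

σ(ℰ) (16 sets): { {}, {A}, {B}, {E}, {A, B}, {A, E}, {B, E}, {C, D}, {A, B, E}, {A, C, D}, {B, C, D}, {C, D, E}, {A, B, C, D}, {A, C, D, E}, {B, C, D, E}, Ω }

Working:
Begin from { {}, {E}, {B, E}, {C, D, E}, Ω } (that is, ℰ plus ∅ and Ω).
Iteration 1 (4 new):
  {A, B}  = complement {C, D, E}
  {A, C, D}  = complement {B, E}
  {A, B, C, D}  = complement {E}
  {B, C, D, E}  = {B, E} ∪ {C, D, E}
  |family| = 9
Iteration 2: 3 new —
  {A}  = complement {B, C, D, E}
  {A, B, E}  = {B, E} ∪ {A, B}
  {A, C, D, E}  = {C, D, E} ∪ {A, C, D}
  |family| = 12
Iteration 3: 3 new —
  {B}  = complement {A, C, D, E}
  {A, E}  = {E} ∪ {A}
  {C, D}  = complement {A, B, E}
  |family| = 15
Iteration 4: 1 new —
  {B, C, D}  = complement {A, E}
  |family| = 16
Iteration 5: closed — nothing new.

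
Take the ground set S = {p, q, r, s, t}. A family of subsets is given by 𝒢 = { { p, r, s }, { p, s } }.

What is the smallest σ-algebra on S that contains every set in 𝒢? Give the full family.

|σ(𝒢)| = 8.  σ(𝒢) = { {}, { r }, { p, s }, { q, t }, { p, r, s }, { q, r, t }, { p, q, s, t }, S }

Derivation:
Take S₀ = 𝒢 ∪ {∅, S} = { {}, { p, s }, { p, r, s }, S }.
Iteration 1: +2 →
  { q, t }  = complement { p, r, s }
  { q, r, t }  = complement { p, s }
Iteration 2. New:
  { p, q, s, t }  = { q, t } ∪ { p, s }
Iteration 3: +1 →
  { r }  = complement { p, q, s, t }
After Iteration 4 the family is unchanged; done.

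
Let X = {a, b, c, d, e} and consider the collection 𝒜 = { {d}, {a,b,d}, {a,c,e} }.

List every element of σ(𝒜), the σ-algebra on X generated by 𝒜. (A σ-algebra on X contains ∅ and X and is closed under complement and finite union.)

Answer: σ(𝒜) = { {}, {a}, {b}, {d}, {a,b}, {a,d}, {b,d}, {c,e}, {a,b,d}, {a,c,e}, {b,c,e}, {c,d,e}, {a,b,c,e}, {a,c,d,e}, {b,c,d,e}, X }

Trace:
Seed the family with 𝒜 together with ∅ and X: { {}, {d}, {a,b,d}, {a,c,e}, X }.
Round 1: 4 new —
  {b,d}  = {a,c,e}ᶜ
  {c,e}  = {a,b,d}ᶜ
  {a,b,c,e}  = {d}ᶜ
  {a,c,d,e}  = {d} ∪ {a,c,e}
  — 9 sets.
Round 2: +3 →
  {b}  = {a,c,d,e}ᶜ
  {c,d,e}  = {d} ∪ {c,e}
  {b,c,d,e}  = {c,e} ∪ {b,d}
  — 12 sets.
Round 3 adds 3:
  {a}  = {b,c,d,e}ᶜ
  {a,b}  = {c,d,e}ᶜ
  {b,c,e}  = {c,e} ∪ {b}
  — 15 sets.
Round 4. New:
  {a,d}  = {b,c,e}ᶜ
  — 16 sets.
Round 5: no new sets; the family is a σ-algebra.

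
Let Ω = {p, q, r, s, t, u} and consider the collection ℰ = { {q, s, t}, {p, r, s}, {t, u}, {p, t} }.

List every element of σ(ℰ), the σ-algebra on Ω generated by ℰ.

Take S₀ = ℰ ∪ {∅, Ω} = { {}, {p, t}, {t, u}, {p, r, s}, {q, s, t}, Ω }.
Pass 1 (10 new):
  {p, r, u}  = {q, s, t}ᶜ
  {p, t, u}  = {t, u} ∪ {p, t}
  {q, t, u}  = {p, r, s}ᶜ
  {p, q, r, s}  = {t, u}ᶜ
  {p, q, s, t}  = {p, t} ∪ {q, s, t}
  {p, r, s, t}  = {p, r, s} ∪ {p, t}
  {q, r, s, u}  = {p, t}ᶜ
  {q, s, t, u}  = {t, u} ∪ {q, s, t}
  {p, q, r, s, t}  = {p, r, s} ∪ {q, s, t}
  {p, r, s, t, u}  = {p, r, s} ∪ {t, u}
  (now 16)
Pass 2: 13 new —
  {q}  = {p, r, s, t, u}ᶜ
  {u}  = {p, q, r, s, t}ᶜ
  {p, r}  = {q, s, t, u}ᶜ
  {q, u}  = {p, r, s, t}ᶜ
  {r, u}  = {p, q, s, t}ᶜ
  {q, r, s}  = {p, t, u}ᶜ
  {p, q, t, u}  = {q, t, u} ∪ {p, t, u}
  {p, r, s, u}  = {p, r, u} ∪ {p, r, s}
  {p, r, t, u}  = {t, u} ∪ {p, r, u}
  {p, q, r, s, u}  = {p, r, u} ∪ {q, r, s, u}
  {p, q, r, t, u}  = {p, r, u} ∪ {q, t, u}
  {p, q, s, t, u}  = {t, u} ∪ {p, q, s, t}
  {q, r, s, t, u}  = {t, u} ∪ {q, r, s, u}
  (now 29)
Pass 3 (15 new):
  {p}  = {q, r, s, t, u}ᶜ
  {r}  = {p, q, s, t, u}ᶜ
  {s}  = {p, q, r, t, u}ᶜ
  {t}  = {p, q, r, s, u}ᶜ
  {q, s}  = {p, r, t, u}ᶜ
  {q, t}  = {p, r, s, u}ᶜ
  {r, s}  = {p, q, t, u}ᶜ
  {p, q, r}  = {q} ∪ {p, r}
  {p, q, t}  = {q} ∪ {p, t}
  {p, r, t}  = {p, t} ∪ {p, r}
  {q, r, u}  = {q} ∪ {r, u}
  {r, t, u}  = {t, u} ∪ {r, u}
  {p, q, r, u}  = {p, r, u} ∪ {q}
  {q, r, s, t}  = {q, r, s} ∪ {q, s, t}
  {q, r, t, u}  = {q, t, u} ∪ {r, u}
  (now 44)
Pass 4 adds 18:
  {p, q}  = {q} ∪ {p}
  {p, s}  = {q, r, t, u}ᶜ
  {p, u}  = {q, r, s, t}ᶜ
  {q, r}  = {q} ∪ {r}
  {r, t}  = {r} ∪ {t}
  {s, t}  = {p, q, r, u}ᶜ
  {s, u}  = {s} ∪ {u}
  {p, q, s}  = {r, t, u}ᶜ
  {p, q, u}  = {q, u} ∪ {p}
  {p, s, t}  = {q, r, u}ᶜ
  {q, r, t}  = {r} ∪ {q, t}
  {q, s, u}  = {p, r, t}ᶜ
  {r, s, t}  = {r, s} ∪ {t}
  {r, s, u}  = {p, q, t}ᶜ
  {s, t, u}  = {p, q, r}ᶜ
  {p, q, r, t}  = {p, r, t} ∪ {q}
  {p, s, t, u}  = {p, t, u} ∪ {s}
  {r, s, t, u}  = {r, s} ∪ {t, u}
  (now 62)
Pass 5 (2 new):
  {p, s, u}  = {q, r, t}ᶜ
  {p, q, s, u}  = {r, t}ᶜ
  (now 64)
Pass 6: closed — nothing new.

|σ(ℰ)| = 64.  σ(ℰ) = { {}, {p}, {q}, {r}, {s}, {t}, {u}, {p, q}, {p, r}, {p, s}, {p, t}, {p, u}, {q, r}, {q, s}, {q, t}, {q, u}, {r, s}, {r, t}, {r, u}, {s, t}, {s, u}, {t, u}, {p, q, r}, {p, q, s}, {p, q, t}, {p, q, u}, {p, r, s}, {p, r, t}, {p, r, u}, {p, s, t}, {p, s, u}, {p, t, u}, {q, r, s}, {q, r, t}, {q, r, u}, {q, s, t}, {q, s, u}, {q, t, u}, {r, s, t}, {r, s, u}, {r, t, u}, {s, t, u}, {p, q, r, s}, {p, q, r, t}, {p, q, r, u}, {p, q, s, t}, {p, q, s, u}, {p, q, t, u}, {p, r, s, t}, {p, r, s, u}, {p, r, t, u}, {p, s, t, u}, {q, r, s, t}, {q, r, s, u}, {q, r, t, u}, {q, s, t, u}, {r, s, t, u}, {p, q, r, s, t}, {p, q, r, s, u}, {p, q, r, t, u}, {p, q, s, t, u}, {p, r, s, t, u}, {q, r, s, t, u}, Ω }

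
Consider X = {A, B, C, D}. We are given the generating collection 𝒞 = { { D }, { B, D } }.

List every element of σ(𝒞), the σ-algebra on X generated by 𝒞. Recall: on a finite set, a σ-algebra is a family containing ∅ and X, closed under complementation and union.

Seed the family with 𝒞 together with ∅ and X: { {  }, { D }, { B, D }, X }.
Round 1: 2 new —
  { A, C }  = { B, D }ᶜ
  { A, B, C }  = { D }ᶜ
  — 6 sets.
Round 2: +1 →
  { A, C, D }  = { A, C } ∪ { D }
  — 7 sets.
Round 3 (1 new):
  { B }  = { A, C, D }ᶜ
  — 8 sets.
Round 4: closed — nothing new.

Therefore σ(𝒞) = { {  }, { B }, { D }, { A, C }, { B, D }, { A, B, C }, { A, C, D }, X } (|σ(𝒞)| = 8).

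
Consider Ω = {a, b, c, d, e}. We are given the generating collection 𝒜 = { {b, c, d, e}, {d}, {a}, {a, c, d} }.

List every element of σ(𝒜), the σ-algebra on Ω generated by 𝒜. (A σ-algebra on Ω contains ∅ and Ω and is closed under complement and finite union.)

σ(𝒜) (16 sets): { {}, {a}, {c}, {d}, {a, c}, {a, d}, {b, e}, {c, d}, {a, b, e}, {a, c, d}, {b, c, e}, {b, d, e}, {a, b, c, e}, {a, b, d, e}, {b, c, d, e}, Ω }

Trace:
Seed the family with 𝒜 together with ∅ and Ω: { {}, {a}, {d}, {a, c, d}, {b, c, d, e}, Ω }.
Pass 1: +3 →
  {a, d}  = {d} ∪ {a}
  {b, e}  = complement {a, c, d}
  {a, b, c, e}  = complement {d}
  |family| = 9
Pass 2 adds 4:
  {a, b, e}  = {b, e} ∪ {a}
  {b, c, e}  = complement {a, d}
  {b, d, e}  = {b, e} ∪ {d}
  {a, b, d, e}  = {b, e} ∪ {a, d}
  |family| = 13
Pass 3. New:
  {c}  = complement {a, b, d, e}
  {a, c}  = complement {b, d, e}
  {c, d}  = complement {a, b, e}
  |family| = 16
After Pass 4 the family is unchanged; done.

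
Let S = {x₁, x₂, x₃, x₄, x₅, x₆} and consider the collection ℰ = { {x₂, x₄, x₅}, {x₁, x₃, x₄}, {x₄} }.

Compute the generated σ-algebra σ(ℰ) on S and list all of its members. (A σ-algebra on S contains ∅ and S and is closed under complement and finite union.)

σ(ℰ) = { {}, {x₄}, {x₆}, {x₁, x₃}, {x₂, x₅}, {x₄, x₆}, {x₁, x₃, x₄}, {x₁, x₃, x₆}, {x₂, x₄, x₅}, {x₂, x₅, x₆}, {x₁, x₂, x₃, x₅}, {x₁, x₃, x₄, x₆}, {x₂, x₄, x₅, x₆}, {x₁, x₂, x₃, x₄, x₅}, {x₁, x₂, x₃, x₅, x₆}, S }

Check:
Initial family (5 sets): { {}, {x₄}, {x₁, x₃, x₄}, {x₂, x₄, x₅}, S }.
Step 1: 4 new —
  {x₁, x₃, x₆}  = {x₂, x₄, x₅}ᶜ
  {x₂, x₅, x₆}  = {x₁, x₃, x₄}ᶜ
  {x₁, x₂, x₃, x₄, x₅}  = {x₁, x₃, x₄} ∪ {x₂, x₄, x₅}
  {x₁, x₂, x₃, x₅, x₆}  = {x₄}ᶜ
  (now 9)
Step 2: +3 →
  {x₆}  = {x₁, x₂, x₃, x₄, x₅}ᶜ
  {x₁, x₃, x₄, x₆}  = {x₁, x₃, x₆} ∪ {x₁, x₃, x₄}
  {x₂, x₄, x₅, x₆}  = {x₂, x₅, x₆} ∪ {x₄}
  (now 12)
Step 3: +3 →
  {x₁, x₃}  = {x₂, x₄, x₅, x₆}ᶜ
  {x₂, x₅}  = {x₁, x₃, x₄, x₆}ᶜ
  {x₄, x₆}  = {x₄} ∪ {x₆}
  (now 15)
Step 4. New:
  {x₁, x₂, x₃, x₅}  = {x₄, x₆}ᶜ
  (now 16)
Step 5: already closed under ᶜ and ∪.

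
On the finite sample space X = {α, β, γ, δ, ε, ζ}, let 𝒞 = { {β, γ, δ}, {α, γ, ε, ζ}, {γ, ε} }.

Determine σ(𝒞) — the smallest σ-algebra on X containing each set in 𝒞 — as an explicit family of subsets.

Start: 𝒞 ∪ {∅, X} = { ∅, {γ, ε}, {β, γ, δ}, {α, γ, ε, ζ}, X }.
Pass 1: +4 →
  {β, δ}  = {α, γ, ε, ζ}ᶜ
  {α, ε, ζ}  = {β, γ, δ}ᶜ
  {α, β, δ, ζ}  = {γ, ε}ᶜ
  {β, γ, δ, ε}  = {β, γ, δ} ∪ {γ, ε}
Pass 2. New:
  {α, ζ}  = {β, γ, δ, ε}ᶜ
  {α, β, γ, δ, ζ}  = {α, β, δ, ζ} ∪ {β, γ, δ}
  {α, β, δ, ε, ζ}  = {α, β, δ, ζ} ∪ {α, ε, ζ}
Pass 3 (2 new):
  {γ}  = {α, β, δ, ε, ζ}ᶜ
  {ε}  = {α, β, γ, δ, ζ}ᶜ
Pass 4 adds 2:
  {α, γ, ζ}  = {γ} ∪ {α, ζ}
  {β, δ, ε}  = {β, δ} ∪ {ε}
Pass 5: already closed under ᶜ and ∪.

|σ(𝒞)| = 16.  σ(𝒞) = { ∅, {γ}, {ε}, {α, ζ}, {β, δ}, {γ, ε}, {α, γ, ζ}, {α, ε, ζ}, {β, γ, δ}, {β, δ, ε}, {α, β, δ, ζ}, {α, γ, ε, ζ}, {β, γ, δ, ε}, {α, β, γ, δ, ζ}, {α, β, δ, ε, ζ}, X }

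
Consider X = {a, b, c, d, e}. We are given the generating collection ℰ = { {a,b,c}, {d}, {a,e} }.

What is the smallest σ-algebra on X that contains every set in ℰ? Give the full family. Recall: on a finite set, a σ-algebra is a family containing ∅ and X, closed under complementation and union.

Answer: σ(ℰ) = { ∅, {a}, {d}, {e}, {a,d}, {a,e}, {b,c}, {d,e}, {a,b,c}, {a,d,e}, {b,c,d}, {b,c,e}, {a,b,c,d}, {a,b,c,e}, {b,c,d,e}, X }

Working:
Take S₀ = ℰ ∪ {∅, X} = { ∅, {d}, {a,e}, {a,b,c}, X }.
Round 1: 5 new —
  {d,e}  = X∖{a,b,c}
  {a,d,e}  = {a,e} ∪ {d}
  {b,c,d}  = X∖{a,e}
  {a,b,c,d}  = {a,b,c} ∪ {d}
  {a,b,c,e}  = X∖{d}
  (now 10)
Round 2: 3 new —
  {e}  = X∖{a,b,c,d}
  {b,c}  = X∖{a,d,e}
  {b,c,d,e}  = {b,c,d} ∪ {d,e}
  (now 13)
Round 3: +2 →
  {a}  = X∖{b,c,d,e}
  {b,c,e}  = {b,c} ∪ {e}
  (now 15)
Round 4 (1 new):
  {a,d}  = X∖{b,c,e}
  (now 16)
Round 5: no new sets; the family is a σ-algebra.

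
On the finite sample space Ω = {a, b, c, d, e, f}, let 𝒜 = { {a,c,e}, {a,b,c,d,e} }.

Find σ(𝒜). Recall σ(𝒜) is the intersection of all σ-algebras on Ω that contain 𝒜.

|σ(𝒜)| = 8.  σ(𝒜) = { ∅, {f}, {b,d}, {a,c,e}, {b,d,f}, {a,c,e,f}, {a,b,c,d,e}, Ω }

Check:
Start: 𝒜 ∪ {∅, Ω} = { ∅, {a,c,e}, {a,b,c,d,e}, Ω }.
Iteration 1. New:
  {f}  = complement {a,b,c,d,e}
  {b,d,f}  = complement {a,c,e}
  [6 total]
Iteration 2 adds 1:
  {a,c,e,f}  = {a,c,e} ∪ {f}
  [7 total]
Iteration 3 (1 new):
  {b,d}  = complement {a,c,e,f}
  [8 total]
Iteration 4 adds nothing — fixpoint reached.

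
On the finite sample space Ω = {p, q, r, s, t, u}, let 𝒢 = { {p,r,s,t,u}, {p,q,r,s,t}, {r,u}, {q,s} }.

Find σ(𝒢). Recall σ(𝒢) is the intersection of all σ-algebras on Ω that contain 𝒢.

Initial family (6 sets): { {}, {q,s}, {r,u}, {p,q,r,s,t}, {p,r,s,t,u}, Ω }.
Round 1. New:
  {q}  = complement {p,r,s,t,u}
  {u}  = complement {p,q,r,s,t}
  {p,q,s,t}  = complement {r,u}
  {p,r,t,u}  = complement {q,s}
  {q,r,s,u}  = {r,u} ∪ {q,s}
  |family| = 11
Round 2. New:
  {p,t}  = complement {q,r,s,u}
  {q,u}  = {q} ∪ {u}
  {q,r,u}  = {q} ∪ {r,u}
  {q,s,u}  = {u} ∪ {q,s}
  {p,q,r,t,u}  = {p,r,t,u} ∪ {q}
  {p,q,s,t,u}  = {p,q,s,t} ∪ {u}
  |family| = 17
Round 3 (8 new):
  {r}  = complement {p,q,s,t,u}
  {s}  = complement {p,q,r,t,u}
  {p,q,t}  = {p,t} ∪ {q}
  {p,r,t}  = complement {q,s,u}
  {p,s,t}  = complement {q,r,u}
  {p,t,u}  = {p,t} ∪ {u}
  {p,q,t,u}  = {p,t} ∪ {q,u}
  {p,r,s,t}  = complement {q,u}
  |family| = 25
Round 4: 7 new —
  {q,r}  = {q} ∪ {r}
  {r,s}  = complement {p,q,t,u}
  {s,u}  = {u} ∪ {s}
  {q,r,s}  = complement {p,t,u}
  {r,s,u}  = complement {p,q,t}
  {p,q,r,t}  = {p,r,t} ∪ {q}
  {p,s,t,u}  = {p,s,t} ∪ {u}
  |family| = 32
Round 5 adds nothing — fixpoint reached.

Hence σ(𝒢) has 32 members: { {}, {q}, {r}, {s}, {u}, {p,t}, {q,r}, {q,s}, {q,u}, {r,s}, {r,u}, {s,u}, {p,q,t}, {p,r,t}, {p,s,t}, {p,t,u}, {q,r,s}, {q,r,u}, {q,s,u}, {r,s,u}, {p,q,r,t}, {p,q,s,t}, {p,q,t,u}, {p,r,s,t}, {p,r,t,u}, {p,s,t,u}, {q,r,s,u}, {p,q,r,s,t}, {p,q,r,t,u}, {p,q,s,t,u}, {p,r,s,t,u}, Ω }.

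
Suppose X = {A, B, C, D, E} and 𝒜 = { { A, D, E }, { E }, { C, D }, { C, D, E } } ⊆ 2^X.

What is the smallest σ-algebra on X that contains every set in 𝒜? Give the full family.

|σ(𝒜)| = 32.  σ(𝒜) = { {}, { A }, { B }, { C }, { D }, { E }, { A, B }, { A, C }, { A, D }, { A, E }, { B, C }, { B, D }, { B, E }, { C, D }, { C, E }, { D, E }, { A, B, C }, { A, B, D }, { A, B, E }, { A, C, D }, { A, C, E }, { A, D, E }, { B, C, D }, { B, C, E }, { B, D, E }, { C, D, E }, { A, B, C, D }, { A, B, C, E }, { A, B, D, E }, { A, C, D, E }, { B, C, D, E }, X }

Check:
Seed the family with 𝒜 together with ∅ and X: { {}, { E }, { C, D }, { A, D, E }, { C, D, E }, X }.
Iteration 1 adds 5:
  { A, B }  = { C, D, E }ᶜ
  { B, C }  = { A, D, E }ᶜ
  { A, B, E }  = { C, D }ᶜ
  { A, B, C, D }  = { E }ᶜ
  { A, C, D, E }  = { A, D, E } ∪ { C, D, E }
  (now 11)
Iteration 2: +7 →
  { B }  = { A, C, D, E }ᶜ
  { A, B, C }  = { A, B } ∪ { B, C }
  { B, C, D }  = { C, D } ∪ { B, C }
  { B, C, E }  = { E } ∪ { B, C }
  { A, B, C, E }  = { A, B, E } ∪ { B, C }
  { A, B, D, E }  = { A, D, E } ∪ { A, B }
  { B, C, D, E }  = { C, D, E } ∪ { B, C }
  (now 18)
Iteration 3. New:
  { A }  = { B, C, D, E }ᶜ
  { C }  = { A, B, D, E }ᶜ
  { D }  = { A, B, C, E }ᶜ
  { A, D }  = { B, C, E }ᶜ
  { A, E }  = { B, C, D }ᶜ
  { B, E }  = { B } ∪ { E }
  { D, E }  = { A, B, C }ᶜ
  (now 25)
Iteration 4 adds 7:
  { A, C }  = { C } ∪ { A }
  { B, D }  = { B } ∪ { D }
  { C, E }  = { E } ∪ { C }
  { A, B, D }  = { A, B } ∪ { A, D }
  { A, C, D }  = { B, E }ᶜ
  { A, C, E }  = { C } ∪ { A, E }
  { B, D, E }  = { B, E } ∪ { D, E }
  (now 32)
Iteration 5: closed — nothing new.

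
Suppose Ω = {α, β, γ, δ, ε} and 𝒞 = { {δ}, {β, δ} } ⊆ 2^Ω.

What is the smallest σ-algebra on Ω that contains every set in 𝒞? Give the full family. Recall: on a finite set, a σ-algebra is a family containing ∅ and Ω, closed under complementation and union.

|σ(𝒞)| = 8.  σ(𝒞) = { {}, {β}, {δ}, {β, δ}, {α, γ, ε}, {α, β, γ, ε}, {α, γ, δ, ε}, Ω }

Check:
Take S₀ = 𝒞 ∪ {∅, Ω} = { {}, {δ}, {β, δ}, Ω }.
Step 1. New:
  {α, γ, ε}  = {β, δ}ᶜ
  {α, β, γ, ε}  = {δ}ᶜ
Step 2 (1 new):
  {α, γ, δ, ε}  = {δ} ∪ {α, γ, ε}
Step 3 (1 new):
  {β}  = {α, γ, δ, ε}ᶜ
Step 4 adds nothing — fixpoint reached.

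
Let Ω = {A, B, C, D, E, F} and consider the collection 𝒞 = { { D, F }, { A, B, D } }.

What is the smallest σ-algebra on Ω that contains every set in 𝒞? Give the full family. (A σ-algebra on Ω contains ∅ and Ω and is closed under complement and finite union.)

Seed the family with 𝒞 together with ∅ and Ω: { {  }, { D, F }, { A, B, D }, Ω }.
Iteration 1 (3 new):
  { C, E, F }  = complement { A, B, D }
  { A, B, C, E }  = complement { D, F }
  { A, B, D, F }  = { A, B, D } ∪ { D, F }
  (now 7)
Iteration 2. New:
  { C, E }  = complement { A, B, D, F }
  { C, D, E, F }  = { C, E, F } ∪ { D, F }
  { A, B, C, D, E }  = { A, B, C, E } ∪ { A, B, D }
  { A, B, C, E, F }  = { C, E, F } ∪ { A, B, C, E }
  (now 11)
Iteration 3: +3 →
  { D }  = complement { A, B, C, E, F }
  { F }  = complement { A, B, C, D, E }
  { A, B }  = complement { C, D, E, F }
  (now 14)
Iteration 4: 2 new —
  { A, B, F }  = { A, B } ∪ { F }
  { C, D, E }  = { D } ∪ { C, E }
  (now 16)
Iteration 5: no new sets; the family is a σ-algebra.

σ(𝒞) = { {  }, { D }, { F }, { A, B }, { C, E }, { D, F }, { A, B, D }, { A, B, F }, { C, D, E }, { C, E, F }, { A, B, C, E }, { A, B, D, F }, { C, D, E, F }, { A, B, C, D, E }, { A, B, C, E, F }, Ω }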